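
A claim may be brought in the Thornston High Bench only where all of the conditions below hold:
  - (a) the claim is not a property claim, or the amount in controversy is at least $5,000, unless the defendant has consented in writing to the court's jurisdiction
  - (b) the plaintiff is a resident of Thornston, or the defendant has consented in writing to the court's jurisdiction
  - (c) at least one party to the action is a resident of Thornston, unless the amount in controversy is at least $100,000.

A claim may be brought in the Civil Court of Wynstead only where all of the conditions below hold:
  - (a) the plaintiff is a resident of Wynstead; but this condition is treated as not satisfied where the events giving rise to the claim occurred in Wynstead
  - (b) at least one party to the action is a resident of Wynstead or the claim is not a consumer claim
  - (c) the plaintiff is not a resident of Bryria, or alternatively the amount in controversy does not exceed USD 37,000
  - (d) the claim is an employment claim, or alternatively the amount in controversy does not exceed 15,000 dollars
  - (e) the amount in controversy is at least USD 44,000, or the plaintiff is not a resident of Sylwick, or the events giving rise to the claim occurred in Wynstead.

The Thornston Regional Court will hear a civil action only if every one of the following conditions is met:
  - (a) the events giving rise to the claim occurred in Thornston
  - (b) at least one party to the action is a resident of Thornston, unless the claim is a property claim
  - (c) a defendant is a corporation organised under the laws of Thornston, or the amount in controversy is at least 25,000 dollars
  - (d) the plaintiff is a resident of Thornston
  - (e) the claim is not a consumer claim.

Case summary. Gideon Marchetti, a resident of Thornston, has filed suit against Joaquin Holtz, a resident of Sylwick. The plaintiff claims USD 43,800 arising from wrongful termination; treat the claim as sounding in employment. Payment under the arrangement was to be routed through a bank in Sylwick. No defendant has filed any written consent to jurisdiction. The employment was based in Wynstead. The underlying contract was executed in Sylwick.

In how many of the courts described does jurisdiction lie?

1

The Thornston High Bench:
  (a) The claim is an employment claim, not a property claim, so one alternative holds. Condition met.
  (b) The plaintiff resides in Thornston, so this disjunct is met. Met.
  (c) Gideon Marchetti resides in Thornston. Condition met.
  → Jurisdiction lies.
The Civil Court of Wynstead:
  (a) The plaintiff resides in Thornston, not Wynstead. Not satisfied.
  (b) The claim is an employment claim, not a consumer claim, which satisfies one of the alternatives. Met.
  (c) The plaintiff resides in Thornston, which is not Bryria, so this disjunct is met. Condition met.
  (d) The claim is an employment claim, so one alternative holds. Met.
  (e) The plaintiff resides in Thornston, which is not Sylwick — that alternative is enough. Satisfied.
  → Not every requirement is met — no jurisdiction.
The Thornston Regional Court:
  (a) The operative events occurred in Wynstead, not Thornston. Not met.
  (b) Gideon Marchetti resides in Thornston. Satisfied.
  (c) The amount in controversy is $43,800, which meets the USD 25,000 floor — that alternative is enough. Satisfied.
  (d) The plaintiff resides in Thornston. Satisfied.
  (e) The claim is an employment claim, not a consumer claim. Met.
  → No jurisdiction.
Courts with jurisdiction: the Thornston High Bench — 1 in total.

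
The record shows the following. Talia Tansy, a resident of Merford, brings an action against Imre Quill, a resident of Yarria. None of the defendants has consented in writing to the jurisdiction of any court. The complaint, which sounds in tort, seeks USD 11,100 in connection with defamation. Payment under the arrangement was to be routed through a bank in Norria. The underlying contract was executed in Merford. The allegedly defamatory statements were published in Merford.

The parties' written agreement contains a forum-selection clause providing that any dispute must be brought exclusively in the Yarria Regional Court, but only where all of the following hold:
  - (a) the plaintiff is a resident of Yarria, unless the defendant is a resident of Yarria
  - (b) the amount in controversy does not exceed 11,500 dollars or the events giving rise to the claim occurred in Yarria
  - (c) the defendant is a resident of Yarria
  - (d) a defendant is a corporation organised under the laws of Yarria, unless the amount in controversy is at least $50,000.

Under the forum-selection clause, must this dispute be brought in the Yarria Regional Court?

The Yarria Regional Court:
  (a) The plaintiff resides in Merford, not Yarria. However, the defendant resides in Yarria, so the 'unless' proviso supplies this condition. Condition met.
  (b) The amount in controversy is USD 11,100, within the $11,500 ceiling, which satisfies one of the alternatives. Condition met.
  (c) The defendant resides in Yarria. Met.
  (d) No defendant is a corporation. Nor does the 'unless' clause help: the amount in controversy is USD 11,100, below the USD 50,000 floor. Not met.
  → The clause does not apply.

No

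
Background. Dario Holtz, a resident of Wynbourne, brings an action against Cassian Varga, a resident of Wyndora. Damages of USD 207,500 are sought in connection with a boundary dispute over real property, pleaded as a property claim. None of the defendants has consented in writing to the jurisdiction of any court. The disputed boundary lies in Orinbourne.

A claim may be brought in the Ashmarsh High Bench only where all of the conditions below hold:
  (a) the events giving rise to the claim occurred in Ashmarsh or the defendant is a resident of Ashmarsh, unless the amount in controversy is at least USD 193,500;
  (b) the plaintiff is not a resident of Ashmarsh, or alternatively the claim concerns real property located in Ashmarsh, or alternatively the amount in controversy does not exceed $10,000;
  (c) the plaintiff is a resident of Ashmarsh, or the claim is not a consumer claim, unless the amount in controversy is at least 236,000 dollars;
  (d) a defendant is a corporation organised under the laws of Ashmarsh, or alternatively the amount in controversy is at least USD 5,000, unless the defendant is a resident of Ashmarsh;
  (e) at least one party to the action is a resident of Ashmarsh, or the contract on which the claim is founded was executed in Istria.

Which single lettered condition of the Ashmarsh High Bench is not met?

(e)

The Ashmarsh High Bench:
  (a) The operative events occurred in Orinbourne, not Ashmarsh; the defendant resides in Wyndora, not Ashmarsh — none of the alternatives is met. But the amount in controversy is $207,500, which meets the USD 193,500 floor, and the 'unless' clause therefore excuses the requirement. Condition met.
  (b) The plaintiff resides in Wynbourne, which is not Ashmarsh, so this disjunct is met. Condition met.
  (c) The claim is a property claim, not a consumer claim, so this disjunct is met. Condition met.
  (d) The amount in controversy is 207,500 dollars, which meets the $5,000 floor, which satisfies one of the alternatives. Satisfied.
  (e) No party resides in Ashmarsh; no contract (and hence no place of execution) is alleged — every alternative fails. Condition not met.
Only condition (e) fails.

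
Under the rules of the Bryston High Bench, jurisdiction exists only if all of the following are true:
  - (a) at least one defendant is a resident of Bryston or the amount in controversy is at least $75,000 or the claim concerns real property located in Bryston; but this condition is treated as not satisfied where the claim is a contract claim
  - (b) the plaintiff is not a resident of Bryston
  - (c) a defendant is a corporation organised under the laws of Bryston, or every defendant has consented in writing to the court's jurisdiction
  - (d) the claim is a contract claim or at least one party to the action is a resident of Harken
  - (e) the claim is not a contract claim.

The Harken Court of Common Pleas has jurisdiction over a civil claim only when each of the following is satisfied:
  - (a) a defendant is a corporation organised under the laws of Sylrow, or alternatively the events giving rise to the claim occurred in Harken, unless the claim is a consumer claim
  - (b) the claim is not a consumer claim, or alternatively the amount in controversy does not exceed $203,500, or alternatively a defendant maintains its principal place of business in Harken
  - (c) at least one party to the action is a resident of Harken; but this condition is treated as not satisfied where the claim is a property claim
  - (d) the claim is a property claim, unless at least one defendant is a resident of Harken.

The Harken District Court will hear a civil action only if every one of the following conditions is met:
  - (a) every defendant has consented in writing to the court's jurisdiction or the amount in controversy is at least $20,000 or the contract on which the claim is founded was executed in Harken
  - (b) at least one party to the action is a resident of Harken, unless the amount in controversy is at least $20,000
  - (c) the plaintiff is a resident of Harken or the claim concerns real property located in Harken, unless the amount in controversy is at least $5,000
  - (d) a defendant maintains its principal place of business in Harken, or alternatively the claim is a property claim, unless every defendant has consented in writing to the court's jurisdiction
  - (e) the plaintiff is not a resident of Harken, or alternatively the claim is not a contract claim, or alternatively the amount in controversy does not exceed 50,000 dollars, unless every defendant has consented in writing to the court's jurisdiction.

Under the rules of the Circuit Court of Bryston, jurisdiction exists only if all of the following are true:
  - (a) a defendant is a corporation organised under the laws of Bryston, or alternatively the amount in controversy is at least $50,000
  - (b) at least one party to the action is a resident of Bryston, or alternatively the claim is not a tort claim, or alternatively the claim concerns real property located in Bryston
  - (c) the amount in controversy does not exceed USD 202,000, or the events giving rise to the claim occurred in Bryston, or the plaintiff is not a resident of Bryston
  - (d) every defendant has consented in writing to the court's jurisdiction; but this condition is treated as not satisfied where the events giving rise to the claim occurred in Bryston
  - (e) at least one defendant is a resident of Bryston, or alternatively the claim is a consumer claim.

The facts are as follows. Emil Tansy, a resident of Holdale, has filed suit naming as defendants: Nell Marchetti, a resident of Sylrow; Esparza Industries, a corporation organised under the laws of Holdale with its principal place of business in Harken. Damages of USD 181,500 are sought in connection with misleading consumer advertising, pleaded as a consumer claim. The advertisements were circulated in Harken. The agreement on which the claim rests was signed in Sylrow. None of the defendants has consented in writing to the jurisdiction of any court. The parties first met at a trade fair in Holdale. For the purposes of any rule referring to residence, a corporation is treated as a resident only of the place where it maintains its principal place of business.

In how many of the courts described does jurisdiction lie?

2

The Bryston High Bench:
  (a) The amount in controversy is USD 181,500, which meets the 75,000 dollars floor — that alternative is enough. The carve-out does not apply: the claim is a consumer claim, not a contract claim. Satisfied.
  (b) The plaintiff resides in Holdale, which is not Bryston. Condition met.
  (c) The corporate defendant(s) are organised in Holdale, not Bryston; no such written consent has been filed — every alternative fails. Not met.
  (d) Esparza Industries resides in Harken, so this disjunct is met. Satisfied.
  (e) The claim is a consumer claim, not a contract claim. Met.
  → Not every requirement is met — no jurisdiction.
The Harken Court of Common Pleas:
  (a) The operative events occurred in Harken, so one alternative holds. Met.
  (b) The amount in controversy is USD 181,500, within the USD 203,500 ceiling, so this disjunct is met. Met.
  (c) Esparza Industries resides in Harken. The carve-out does not apply: the claim is a consumer claim, not a property claim. Met.
  (d) The claim is a consumer claim, not a property claim. But Esparza Industries resides in Harken, and the 'unless' clause therefore excuses the requirement. Satisfied.
  → All conditions met; jurisdiction exists.
The Harken District Court:
  (a) The amount in controversy is $181,500, which meets the 20,000 dollars floor, which satisfies one of the alternatives. Met.
  (b) Esparza Industries resides in Harken. Condition met.
  (c) The plaintiff resides in Holdale, not Harken; the claim does not concern real property — every alternative fails. But the amount in controversy is USD 181,500, which meets the 5,000 dollars floor, and the 'unless' clause therefore excuses the requirement. Met.
  (d) Esparza Industries has its principal place of business in Harken, so this disjunct is met. Condition met.
  (e) The plaintiff resides in Holdale, which is not Harken, so one alternative holds. Met.
  → All conditions met; jurisdiction exists.
The Circuit Court of Bryston:
  (a) The amount in controversy is 181,500 dollars, which meets the 50,000 dollars floor — that alternative is enough. Condition met.
  (b) The claim is a consumer claim, not a tort claim, which satisfies one of the alternatives. Met.
  (c) The amount in controversy is 181,500 dollars, within the $202,000 ceiling, so this disjunct is met. Condition met.
  (d) No such written consent has been filed. Condition not met.
  (e) The claim is a consumer claim, so one alternative holds. Met.
  → The court lacks jurisdiction.
Courts with jurisdiction: the Harken Court of Common Pleas, the Harken District Court — 2 in total.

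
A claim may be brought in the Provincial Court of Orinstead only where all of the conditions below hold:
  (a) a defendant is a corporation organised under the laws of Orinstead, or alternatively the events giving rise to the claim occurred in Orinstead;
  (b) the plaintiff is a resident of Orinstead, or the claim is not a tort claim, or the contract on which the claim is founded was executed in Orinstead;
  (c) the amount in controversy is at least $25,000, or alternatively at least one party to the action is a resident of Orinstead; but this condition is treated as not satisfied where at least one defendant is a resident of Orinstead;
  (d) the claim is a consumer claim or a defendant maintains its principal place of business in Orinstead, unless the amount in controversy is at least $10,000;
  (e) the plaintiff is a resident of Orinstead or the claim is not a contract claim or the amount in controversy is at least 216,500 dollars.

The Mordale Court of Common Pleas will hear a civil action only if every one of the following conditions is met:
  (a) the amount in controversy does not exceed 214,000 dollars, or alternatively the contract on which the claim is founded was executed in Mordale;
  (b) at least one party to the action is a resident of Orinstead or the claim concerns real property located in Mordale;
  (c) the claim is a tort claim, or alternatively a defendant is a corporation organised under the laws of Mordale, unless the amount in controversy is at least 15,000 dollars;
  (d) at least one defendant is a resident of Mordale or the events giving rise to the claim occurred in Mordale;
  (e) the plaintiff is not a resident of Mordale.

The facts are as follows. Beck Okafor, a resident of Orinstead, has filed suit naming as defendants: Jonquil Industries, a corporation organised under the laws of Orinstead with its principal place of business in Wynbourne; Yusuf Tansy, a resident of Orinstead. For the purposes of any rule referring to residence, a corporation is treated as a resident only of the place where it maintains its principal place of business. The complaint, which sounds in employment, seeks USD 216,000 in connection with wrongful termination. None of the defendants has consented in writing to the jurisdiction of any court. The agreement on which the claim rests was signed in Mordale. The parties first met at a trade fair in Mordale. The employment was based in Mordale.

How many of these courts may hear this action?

1

The Provincial Court of Orinstead:
  (a) Jonquil Industries is organised under the laws of Orinstead, so this disjunct is met. Condition met.
  (b) The plaintiff resides in Orinstead, so one alternative holds. Satisfied.
  (c) The amount in controversy is USD 216,000, which meets the 25,000 dollars floor, so one alternative holds. However, Yusuf Tansy resides in Orinstead, which falls within the stated exception and so defeats the condition. Condition not met.
  (d) The claim is an employment claim, not a consumer claim; the corporate defendant(s) have their principal place of business in Wynbourne, not Orinstead — none of the alternatives is met. The proviso rescues it, though: the amount in controversy is USD 216,000, which meets the USD 10,000 floor. Met.
  (e) The plaintiff resides in Orinstead, so this disjunct is met. Met.
  → At least one condition fails; no jurisdiction.
The Mordale Court of Common Pleas:
  (a) The contract was executed in Mordale — that alternative is enough. Satisfied.
  (b) Beck Okafor resides in Orinstead, which satisfies one of the alternatives. Condition met.
  (c) The claim is an employment claim, not a tort claim; the corporate defendant(s) are organised in Orinstead, not Mordale — every alternative fails. But the amount in controversy is 216,000 dollars, which meets the $15,000 floor, and the 'unless' clause therefore excuses the requirement. Condition met.
  (d) The operative events occurred in Mordale — that alternative is enough. Met.
  (e) The plaintiff resides in Orinstead, which is not Mordale. Met.
  → Every requirement is satisfied — jurisdiction.
Courts with jurisdiction: the Mordale Court of Common Pleas — 1 in total.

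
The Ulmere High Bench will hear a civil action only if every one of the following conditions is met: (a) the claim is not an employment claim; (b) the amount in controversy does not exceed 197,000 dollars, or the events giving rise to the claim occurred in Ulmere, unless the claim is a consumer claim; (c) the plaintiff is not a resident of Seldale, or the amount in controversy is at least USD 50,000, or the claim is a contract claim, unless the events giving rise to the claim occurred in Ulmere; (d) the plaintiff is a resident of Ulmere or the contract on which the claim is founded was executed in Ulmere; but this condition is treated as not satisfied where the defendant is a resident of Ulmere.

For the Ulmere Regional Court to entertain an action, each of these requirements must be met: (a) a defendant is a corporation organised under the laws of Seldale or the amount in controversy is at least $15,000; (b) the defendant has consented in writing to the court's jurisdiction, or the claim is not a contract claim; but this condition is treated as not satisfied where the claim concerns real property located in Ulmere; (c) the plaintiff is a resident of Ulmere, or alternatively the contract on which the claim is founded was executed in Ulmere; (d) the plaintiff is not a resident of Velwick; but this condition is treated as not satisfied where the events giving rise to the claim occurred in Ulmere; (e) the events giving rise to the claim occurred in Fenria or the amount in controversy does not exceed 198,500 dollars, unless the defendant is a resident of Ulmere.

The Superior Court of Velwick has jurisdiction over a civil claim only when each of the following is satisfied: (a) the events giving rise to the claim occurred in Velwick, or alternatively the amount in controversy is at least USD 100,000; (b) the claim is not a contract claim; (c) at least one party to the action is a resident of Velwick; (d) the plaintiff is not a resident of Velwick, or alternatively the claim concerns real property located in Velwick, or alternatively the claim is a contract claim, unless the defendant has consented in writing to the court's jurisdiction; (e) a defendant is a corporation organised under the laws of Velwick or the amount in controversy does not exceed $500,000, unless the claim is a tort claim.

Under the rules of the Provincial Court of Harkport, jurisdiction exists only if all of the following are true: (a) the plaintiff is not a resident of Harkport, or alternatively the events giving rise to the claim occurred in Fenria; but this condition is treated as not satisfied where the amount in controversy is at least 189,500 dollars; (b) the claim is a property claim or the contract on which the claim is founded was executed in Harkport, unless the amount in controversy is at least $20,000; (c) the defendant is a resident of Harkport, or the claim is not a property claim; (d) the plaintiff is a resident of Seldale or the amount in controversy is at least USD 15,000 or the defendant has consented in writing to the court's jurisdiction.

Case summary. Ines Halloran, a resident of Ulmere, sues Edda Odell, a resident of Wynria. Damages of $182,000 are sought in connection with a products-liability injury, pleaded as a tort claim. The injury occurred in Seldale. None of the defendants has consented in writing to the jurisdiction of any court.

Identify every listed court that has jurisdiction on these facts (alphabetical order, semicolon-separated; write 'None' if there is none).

The Ulmere High Bench:
  (a) The claim is a tort claim, not an employment claim. Condition met.
  (b) The amount in controversy is 182,000 dollars, within the USD 197,000 ceiling, so one alternative holds. Condition met.
  (c) The plaintiff resides in Ulmere, which is not Seldale, which satisfies one of the alternatives. Met.
  (d) The plaintiff resides in Ulmere, so this disjunct is met. And the carve-out is inapplicable — the defendant resides in Wynria, not Ulmere. Satisfied.
  → Jurisdiction lies.
The Ulmere Regional Court:
  (a) The amount in controversy is USD 182,000, which meets the USD 15,000 floor, so one alternative holds. Condition met.
  (b) The claim is a tort claim, not a contract claim, which satisfies one of the alternatives. And the carve-out is inapplicable — the claim does not concern real property. Satisfied.
  (c) The plaintiff resides in Ulmere, so one alternative holds. Satisfied.
  (d) The plaintiff resides in Ulmere, which is not Velwick. The carve-out does not apply: the operative events occurred in Seldale, not Ulmere. Satisfied.
  (e) The amount in controversy is $182,000, within the USD 198,500 ceiling, so one alternative holds. Met.
  → Jurisdiction lies.
The Superior Court of Velwick:
  (a) The amount in controversy is USD 182,000, which meets the USD 100,000 floor, so this disjunct is met. Condition met.
  (b) The claim is a tort claim, not a contract claim. Met.
  (c) No party resides in Velwick. Fails.
  (d) The plaintiff resides in Ulmere, which is not Velwick — that alternative is enough. Condition met.
  (e) The amount in controversy is $182,000, within the $500,000 ceiling — that alternative is enough. Satisfied.
  → Not every requirement is met — no jurisdiction.
The Provincial Court of Harkport:
  (a) The plaintiff resides in Ulmere, which is not Harkport — that alternative is enough. The exception is not triggered, since the amount in controversy is USD 182,000, below the USD 189,500 floor. Satisfied.
  (b) The claim is a tort claim, not a property claim; no contract (and hence no place of execution) is alleged — no alternative holds. However, the amount in controversy is USD 182,000, which meets the $20,000 floor, so the 'unless' proviso supplies this condition. Condition met.
  (c) The claim is a tort claim, not a property claim, which satisfies one of the alternatives. Satisfied.
  (d) The amount in controversy is USD 182,000, which meets the $15,000 floor, so one alternative holds. Met.
  → Every requirement is satisfied — jurisdiction.

the Provincial Court of Harkport; the Ulmere High Bench; the Ulmere Regional Court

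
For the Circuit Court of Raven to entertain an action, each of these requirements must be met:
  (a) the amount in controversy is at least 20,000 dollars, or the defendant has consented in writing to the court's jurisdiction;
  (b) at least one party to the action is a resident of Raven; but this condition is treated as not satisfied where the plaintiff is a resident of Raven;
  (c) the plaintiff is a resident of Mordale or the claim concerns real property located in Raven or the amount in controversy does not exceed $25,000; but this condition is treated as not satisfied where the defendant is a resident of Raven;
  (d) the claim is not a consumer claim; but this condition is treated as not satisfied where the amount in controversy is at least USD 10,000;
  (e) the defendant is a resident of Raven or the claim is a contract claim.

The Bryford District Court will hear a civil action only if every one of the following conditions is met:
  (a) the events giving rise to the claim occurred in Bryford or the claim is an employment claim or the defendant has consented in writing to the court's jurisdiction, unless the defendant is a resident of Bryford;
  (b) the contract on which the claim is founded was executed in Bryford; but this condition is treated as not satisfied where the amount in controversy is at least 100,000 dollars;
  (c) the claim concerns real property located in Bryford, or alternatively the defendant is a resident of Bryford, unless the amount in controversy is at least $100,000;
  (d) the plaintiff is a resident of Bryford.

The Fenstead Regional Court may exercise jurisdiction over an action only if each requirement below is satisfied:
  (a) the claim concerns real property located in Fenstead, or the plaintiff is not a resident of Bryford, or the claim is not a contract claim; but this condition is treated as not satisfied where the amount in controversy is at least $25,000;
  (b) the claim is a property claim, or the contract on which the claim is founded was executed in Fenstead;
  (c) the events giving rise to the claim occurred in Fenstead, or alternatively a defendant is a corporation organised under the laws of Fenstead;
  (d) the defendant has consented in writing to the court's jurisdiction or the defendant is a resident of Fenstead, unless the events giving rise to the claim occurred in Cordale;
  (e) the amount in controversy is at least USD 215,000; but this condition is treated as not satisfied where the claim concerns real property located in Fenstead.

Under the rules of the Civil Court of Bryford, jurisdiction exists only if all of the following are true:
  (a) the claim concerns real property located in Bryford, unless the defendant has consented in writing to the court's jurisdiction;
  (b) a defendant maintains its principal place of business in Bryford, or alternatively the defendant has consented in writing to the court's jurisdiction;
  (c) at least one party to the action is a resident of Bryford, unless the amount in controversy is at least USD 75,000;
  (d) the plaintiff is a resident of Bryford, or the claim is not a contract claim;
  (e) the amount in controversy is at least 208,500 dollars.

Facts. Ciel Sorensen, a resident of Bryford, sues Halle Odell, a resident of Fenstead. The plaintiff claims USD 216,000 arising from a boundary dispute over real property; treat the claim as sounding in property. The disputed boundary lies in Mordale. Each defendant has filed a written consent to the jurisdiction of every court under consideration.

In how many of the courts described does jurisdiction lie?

1

The Circuit Court of Raven:
  (a) The amount in controversy is $216,000, which meets the $20,000 floor, so this disjunct is met. Satisfied.
  (b) No party resides in Raven. Not satisfied.
  (c) The plaintiff resides in Bryford, not Mordale; the property lies in Mordale, not Raven; the amount in controversy is $216,000, above the 25,000 dollars ceiling — none of the alternatives is met. Not met.
  (d) The claim is a property claim, not a consumer claim. However, the amount in controversy is 216,000 dollars, which meets the 10,000 dollars floor, which falls within the stated exception and so defeats the condition. Condition not met.
  (e) The defendant resides in Fenstead, not Raven; the claim is a property claim, not a contract claim — none of the alternatives is met. Not satisfied.
  → No jurisdiction.
The Bryford District Court:
  (a) Every defendant has filed written consent, which satisfies one of the alternatives. Condition met.
  (b) No contract (and hence no place of execution) is alleged. Fails.
  (c) The property lies in Mordale, not Bryford; the defendant resides in Fenstead, not Bryford — no alternative holds. But the amount in controversy is $216,000, which meets the USD 100,000 floor, and the 'unless' clause therefore excuses the requirement. Satisfied.
  (d) The plaintiff resides in Bryford. Met.
  → Not every requirement is met — no jurisdiction.
The Fenstead Regional Court:
  (a) The claim is a property claim, not a contract claim, which satisfies one of the alternatives. However, the amount in controversy is $216,000, which meets the 25,000 dollars floor, which falls within the stated exception and so defeats the condition. Fails.
  (b) The claim is a property claim — that alternative is enough. Satisfied.
  (c) The operative events occurred in Mordale, not Fenstead; no defendant is a corporation — none of the alternatives is met. Not satisfied.
  (d) Every defendant has filed written consent, which satisfies one of the alternatives. Satisfied.
  (e) The amount in controversy is $216,000, which meets the 215,000 dollars floor. The exception is not triggered, since the property lies in Mordale, not Fenstead. Satisfied.
  → No jurisdiction.
The Civil Court of Bryford:
  (a) The property lies in Mordale, not Bryford. However, every defendant has filed written consent, so the 'unless' proviso supplies this condition. Met.
  (b) Every defendant has filed written consent — that alternative is enough. Condition met.
  (c) Ciel Sorensen resides in Bryford. Condition met.
  (d) The plaintiff resides in Bryford — that alternative is enough. Satisfied.
  (e) The amount in controversy is $216,000, which meets the USD 208,500 floor. Satisfied.
  → Jurisdiction lies.
Courts with jurisdiction: the Civil Court of Bryford — 1 in total.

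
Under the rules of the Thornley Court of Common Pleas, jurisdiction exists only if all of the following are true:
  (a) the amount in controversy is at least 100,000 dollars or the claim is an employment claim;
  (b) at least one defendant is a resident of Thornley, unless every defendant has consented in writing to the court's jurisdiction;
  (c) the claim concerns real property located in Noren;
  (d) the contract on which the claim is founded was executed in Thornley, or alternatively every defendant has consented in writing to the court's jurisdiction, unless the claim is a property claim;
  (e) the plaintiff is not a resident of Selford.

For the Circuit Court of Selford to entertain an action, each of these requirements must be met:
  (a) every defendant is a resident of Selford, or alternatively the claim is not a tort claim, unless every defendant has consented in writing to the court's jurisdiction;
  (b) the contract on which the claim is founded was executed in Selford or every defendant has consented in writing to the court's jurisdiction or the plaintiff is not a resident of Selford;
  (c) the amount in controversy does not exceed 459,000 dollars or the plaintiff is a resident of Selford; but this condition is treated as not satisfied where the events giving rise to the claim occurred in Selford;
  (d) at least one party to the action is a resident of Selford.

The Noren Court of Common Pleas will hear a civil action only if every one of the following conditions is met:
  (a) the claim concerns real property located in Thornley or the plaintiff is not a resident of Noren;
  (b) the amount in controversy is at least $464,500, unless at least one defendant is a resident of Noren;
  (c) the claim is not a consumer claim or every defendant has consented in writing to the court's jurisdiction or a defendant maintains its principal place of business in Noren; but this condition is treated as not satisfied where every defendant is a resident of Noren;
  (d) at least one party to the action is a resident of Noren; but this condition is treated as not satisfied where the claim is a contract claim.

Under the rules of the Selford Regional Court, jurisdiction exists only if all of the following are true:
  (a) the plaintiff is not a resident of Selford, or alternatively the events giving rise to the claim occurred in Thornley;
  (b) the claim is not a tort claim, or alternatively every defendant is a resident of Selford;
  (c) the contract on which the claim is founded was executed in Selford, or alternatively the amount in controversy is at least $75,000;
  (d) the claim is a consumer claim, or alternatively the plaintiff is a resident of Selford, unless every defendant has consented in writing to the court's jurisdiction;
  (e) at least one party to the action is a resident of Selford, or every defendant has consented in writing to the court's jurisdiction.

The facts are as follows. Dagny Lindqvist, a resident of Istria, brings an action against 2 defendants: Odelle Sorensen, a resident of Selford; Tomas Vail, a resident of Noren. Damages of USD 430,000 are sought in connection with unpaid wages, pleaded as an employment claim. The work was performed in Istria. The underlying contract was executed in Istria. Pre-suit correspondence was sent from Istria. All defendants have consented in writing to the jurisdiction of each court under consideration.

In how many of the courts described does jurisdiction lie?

3

The Thornley Court of Common Pleas:
  (a) The amount in controversy is $430,000, which meets the 100,000 dollars floor — that alternative is enough. Condition met.
  (b) No defendant resides in Thornley (they reside in Selford, Noren). But every defendant has filed written consent, and the 'unless' clause therefore excuses the requirement. Satisfied.
  (c) The claim does not concern real property. Fails.
  (d) Every defendant has filed written consent, so this disjunct is met. Satisfied.
  (e) The plaintiff resides in Istria, which is not Selford. Condition met.
  → The court lacks jurisdiction.
The Circuit Court of Selford:
  (a) The claim is an employment claim, not a tort claim, so this disjunct is met. Satisfied.
  (b) Every defendant has filed written consent, so this disjunct is met. Met.
  (c) The amount in controversy is USD 430,000, within the USD 459,000 ceiling, so this disjunct is met. The exception is not triggered, since the operative events occurred in Istria, not Selford. Satisfied.
  (d) Odelle Sorensen resides in Selford. Satisfied.
  → All conditions met; jurisdiction exists.
The Noren Court of Common Pleas:
  (a) The plaintiff resides in Istria, which is not Noren, so one alternative holds. Met.
  (b) The amount in controversy is USD 430,000, below the USD 464,500 floor. But Tomas Vail resides in Noren, and the 'unless' clause therefore excuses the requirement. Condition met.
  (c) The claim is an employment claim, not a consumer claim — that alternative is enough. The carve-out does not apply: the defendants reside as follows — Odelle Sorensen in Selford, Tomas Vail in Noren — not all in Noren. Met.
  (d) Tomas Vail resides in Noren. And the carve-out is inapplicable — the claim is an employment claim, not a contract claim. Met.
  → The court has jurisdiction.
The Selford Regional Court:
  (a) The plaintiff resides in Istria, which is not Selford, so this disjunct is met. Satisfied.
  (b) The claim is an employment claim, not a tort claim, which satisfies one of the alternatives. Satisfied.
  (c) The amount in controversy is 430,000 dollars, which meets the USD 75,000 floor, so one alternative holds. Met.
  (d) The claim is an employment claim, not a consumer claim; the plaintiff resides in Istria, not Selford — none of the alternatives is met. But every defendant has filed written consent, and the 'unless' clause therefore excuses the requirement. Met.
  (e) Odelle Sorensen resides in Selford, which satisfies one of the alternatives. Satisfied.
  → The court has jurisdiction.
Courts with jurisdiction: the Circuit Court of Selford, the Noren Court of Common Pleas, the Selford Regional Court — 3 in total.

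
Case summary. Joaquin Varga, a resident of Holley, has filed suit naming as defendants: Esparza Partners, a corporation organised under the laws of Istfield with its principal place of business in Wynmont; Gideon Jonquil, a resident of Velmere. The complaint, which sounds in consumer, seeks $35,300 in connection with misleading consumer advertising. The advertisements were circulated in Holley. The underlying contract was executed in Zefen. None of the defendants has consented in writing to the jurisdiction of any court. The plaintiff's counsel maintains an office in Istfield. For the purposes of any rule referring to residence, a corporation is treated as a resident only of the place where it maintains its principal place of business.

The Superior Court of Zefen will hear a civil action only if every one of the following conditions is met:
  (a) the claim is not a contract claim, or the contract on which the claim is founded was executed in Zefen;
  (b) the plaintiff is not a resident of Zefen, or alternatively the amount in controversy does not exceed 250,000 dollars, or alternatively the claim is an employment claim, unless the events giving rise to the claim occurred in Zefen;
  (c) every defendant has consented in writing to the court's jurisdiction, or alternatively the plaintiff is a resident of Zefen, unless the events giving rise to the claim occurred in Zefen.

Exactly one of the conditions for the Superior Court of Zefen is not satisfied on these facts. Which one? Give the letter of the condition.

The Superior Court of Zefen:
  (a) The claim is a consumer claim, not a contract claim, which satisfies one of the alternatives. Satisfied.
  (b) The plaintiff resides in Holley, which is not Zefen, which satisfies one of the alternatives. Satisfied.
  (c) No such written consent has been filed; the plaintiff resides in Holley, not Zefen — no alternative holds. The proviso offers no rescue either, since the operative events occurred in Holley, not Zefen. Not satisfied.
Only condition (c) fails.

(c)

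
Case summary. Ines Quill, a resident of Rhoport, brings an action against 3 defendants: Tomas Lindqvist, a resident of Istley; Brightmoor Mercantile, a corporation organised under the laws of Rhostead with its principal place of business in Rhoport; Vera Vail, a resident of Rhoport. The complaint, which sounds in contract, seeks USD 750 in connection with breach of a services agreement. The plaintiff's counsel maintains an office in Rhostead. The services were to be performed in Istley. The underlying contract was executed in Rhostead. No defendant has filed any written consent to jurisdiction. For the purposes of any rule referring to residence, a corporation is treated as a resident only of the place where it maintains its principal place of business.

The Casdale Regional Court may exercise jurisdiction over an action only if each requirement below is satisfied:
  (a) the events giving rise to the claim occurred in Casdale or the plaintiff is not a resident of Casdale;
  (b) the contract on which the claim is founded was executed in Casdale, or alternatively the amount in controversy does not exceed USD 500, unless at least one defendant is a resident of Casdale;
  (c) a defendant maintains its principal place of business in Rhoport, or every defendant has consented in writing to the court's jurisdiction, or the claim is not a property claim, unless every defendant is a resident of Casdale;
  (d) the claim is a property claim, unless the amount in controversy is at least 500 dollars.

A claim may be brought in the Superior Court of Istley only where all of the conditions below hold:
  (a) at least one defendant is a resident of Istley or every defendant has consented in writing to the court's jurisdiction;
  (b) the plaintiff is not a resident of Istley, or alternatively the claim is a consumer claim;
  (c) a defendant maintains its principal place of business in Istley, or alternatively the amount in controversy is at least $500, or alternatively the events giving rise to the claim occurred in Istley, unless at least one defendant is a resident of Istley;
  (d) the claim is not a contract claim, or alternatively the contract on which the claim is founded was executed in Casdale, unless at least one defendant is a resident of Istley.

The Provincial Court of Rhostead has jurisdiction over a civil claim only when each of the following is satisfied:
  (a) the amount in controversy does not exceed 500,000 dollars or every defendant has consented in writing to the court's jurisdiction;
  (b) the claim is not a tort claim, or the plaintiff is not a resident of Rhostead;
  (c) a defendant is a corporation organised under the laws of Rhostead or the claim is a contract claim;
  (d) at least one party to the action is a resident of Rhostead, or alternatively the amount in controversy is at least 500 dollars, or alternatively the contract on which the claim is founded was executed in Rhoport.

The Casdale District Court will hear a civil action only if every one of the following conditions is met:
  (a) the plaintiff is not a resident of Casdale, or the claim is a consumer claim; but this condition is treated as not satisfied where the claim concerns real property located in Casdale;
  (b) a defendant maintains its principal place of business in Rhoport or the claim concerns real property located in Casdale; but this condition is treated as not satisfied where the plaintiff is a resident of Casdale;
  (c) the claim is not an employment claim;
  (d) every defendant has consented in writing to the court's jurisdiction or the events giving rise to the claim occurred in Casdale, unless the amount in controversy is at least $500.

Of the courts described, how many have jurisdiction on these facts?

3

The Casdale Regional Court:
  (a) The plaintiff resides in Rhoport, which is not Casdale, which satisfies one of the alternatives. Condition met.
  (b) The contract was executed in Rhostead, not Casdale; the amount in controversy is $750, above the 500 dollars ceiling — every alternative fails. The proviso offers no rescue either, since no defendant resides in Casdale (they reside in Istley, Rhoport, Rhoport). Not satisfied.
  (c) Brightmoor Mercantile has its principal place of business in Rhoport — that alternative is enough. Satisfied.
  (d) The claim is a contract claim, not a property claim. However, the amount in controversy is USD 750, which meets the USD 500 floor, so the 'unless' proviso supplies this condition. Met.
  → Not every requirement is met — no jurisdiction.
The Superior Court of Istley:
  (a) Tomas Lindqvist resides in Istley, so this disjunct is met. Satisfied.
  (b) The plaintiff resides in Rhoport, which is not Istley — that alternative is enough. Condition met.
  (c) The amount in controversy is 750 dollars, which meets the $500 floor, so one alternative holds. Satisfied.
  (d) The claim is a contract claim; the contract was executed in Rhostead, not Casdale — no alternative holds. But Tomas Lindqvist resides in Istley, and the 'unless' clause therefore excuses the requirement. Condition met.
  → Every requirement is satisfied — jurisdiction.
The Provincial Court of Rhostead:
  (a) The amount in controversy is 750 dollars, within the $500,000 ceiling, so one alternative holds. Satisfied.
  (b) The claim is a contract claim, not a tort claim, which satisfies one of the alternatives. Met.
  (c) Brightmoor Mercantile is organised under the laws of Rhostead, so one alternative holds. Condition met.
  (d) The amount in controversy is $750, which meets the 500 dollars floor, which satisfies one of the alternatives. Satisfied.
  → All conditions met; jurisdiction exists.
The Casdale District Court:
  (a) The plaintiff resides in Rhoport, which is not Casdale — that alternative is enough. The carve-out does not apply: the claim does not concern real property. Satisfied.
  (b) Brightmoor Mercantile has its principal place of business in Rhoport — that alternative is enough. The carve-out does not apply: the plaintiff resides in Rhoport, not Casdale. Satisfied.
  (c) The claim is a contract claim, not an employment claim. Condition met.
  (d) No such written consent has been filed; the operative events occurred in Istley, not Casdale — none of the alternatives is met. However, the amount in controversy is USD 750, which meets the $500 floor, so the 'unless' proviso supplies this condition. Condition met.
  → Every requirement is satisfied — jurisdiction.
Courts with jurisdiction: the Superior Court of Istley, the Provincial Court of Rhostead, the Casdale District Court — 3 in total.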